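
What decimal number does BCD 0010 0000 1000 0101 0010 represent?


Each 4-bit group → digit:
  0010 → 2
  0000 → 0
  1000 → 8
  0101 → 5
  0010 → 2
= 20852


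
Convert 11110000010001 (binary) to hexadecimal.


Group into 4-bit nibbles: 0011110000010001
  0011 = 3
  1100 = C
  0001 = 1
  0001 = 1
= 0x3C11


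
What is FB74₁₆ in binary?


Each hex digit → 4 binary bits:
  F = 1111
  B = 1011
  7 = 0111
  4 = 0100
Concatenate: 1111 1011 0111 0100
= 1111101101110100


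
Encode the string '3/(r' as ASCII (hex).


String: '3/(r'  (4 characters)
Per-character ASCII lookup:
  '3': digits start at 48: '3' = 48 + 3 = 51 → 0x33
  '/': special character: '/' = 47 → 0x2F
  '(': special character: '(' = 40 → 0x28
  'r': lowercase starts at 97: 'r' = 97 + 17 = 114 → 0x72
= 0x33 0x2F 0x28 0x72


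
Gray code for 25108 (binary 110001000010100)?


Binary: 110001000010100
Gray code: G = B XOR (B >> 1)
B >> 1 = 011000100001010
110001000010100 XOR 011000100001010:
  1 XOR 0 = 1
  1 XOR 1 = 0
  0 XOR 1 = 1
  0 XOR 0 = 0
  0 XOR 0 = 0
  1 XOR 0 = 1
  0 XOR 1 = 1
  0 XOR 0 = 0
  0 XOR 0 = 0
  0 XOR 0 = 0
  1 XOR 0 = 1
  0 XOR 1 = 1
  1 XOR 0 = 1
  0 XOR 1 = 1
  0 XOR 0 = 0
= 101001100011110


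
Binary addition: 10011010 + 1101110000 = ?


Align and add column by column (LSB to MSB, carry propagating):
  00010011010
+ 01101110000
  -----------
  col 0: 0 + 0 + 0 (carry in) = 0 → bit 0, carry out 0
  col 1: 1 + 0 + 0 (carry in) = 1 → bit 1, carry out 0
  col 2: 0 + 0 + 0 (carry in) = 0 → bit 0, carry out 0
  col 3: 1 + 0 + 0 (carry in) = 1 → bit 1, carry out 0
  col 4: 1 + 1 + 0 (carry in) = 2 → bit 0, carry out 1
  col 5: 0 + 1 + 1 (carry in) = 2 → bit 0, carry out 1
  col 6: 0 + 1 + 1 (carry in) = 2 → bit 0, carry out 1
  col 7: 1 + 0 + 1 (carry in) = 2 → bit 0, carry out 1
  col 8: 0 + 1 + 1 (carry in) = 2 → bit 0, carry out 1
  col 9: 0 + 1 + 1 (carry in) = 2 → bit 0, carry out 1
  col 10: 0 + 0 + 1 (carry in) = 1 → bit 1, carry out 0
Reading bits MSB→LSB: 10000001010
Strip leading zeros: 10000001010
= 10000001010


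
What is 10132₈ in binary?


Each octal digit → 3 binary bits:
  1 = 001
  0 = 000
  1 = 001
  3 = 011
  2 = 010
Concatenate: 001 000 001 011 010
= 001000001011010


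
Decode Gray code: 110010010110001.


Gray code: 110010010110001
MSB stays the same: 1
Each subsequent bit = prev_binary XOR current_gray:
  B[1] = 1 XOR 1 = 0
  B[2] = 0 XOR 0 = 0
  B[3] = 0 XOR 0 = 0
  B[4] = 0 XOR 1 = 1
  B[5] = 1 XOR 0 = 1
  B[6] = 1 XOR 0 = 1
  B[7] = 1 XOR 1 = 0
  B[8] = 0 XOR 0 = 0
  B[9] = 0 XOR 1 = 1
  B[10] = 1 XOR 1 = 0
  B[11] = 0 XOR 0 = 0
  B[12] = 0 XOR 0 = 0
  B[13] = 0 XOR 0 = 0
  B[14] = 0 XOR 1 = 1
= 100011100100001 (18209 decimal)


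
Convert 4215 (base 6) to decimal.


Positional values (base 6):
  5 × 6^0 = 5 × 1 = 5
  1 × 6^1 = 1 × 6 = 6
  2 × 6^2 = 2 × 36 = 72
  4 × 6^3 = 4 × 216 = 864
Sum = 5 + 6 + 72 + 864
= 947


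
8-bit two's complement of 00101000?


Original: 00101000
Step 1 - Invert all bits: 11010111
Step 2 - Add 1: 11010111 + 1
= 11011000 (represents -40)


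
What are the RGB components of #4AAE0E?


Hex: #4AAE0E
R = 4A₁₆ = 74
G = AE₁₆ = 174
B = 0E₁₆ = 14
= RGB(74, 174, 14)


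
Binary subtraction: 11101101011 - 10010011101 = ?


Align and subtract column by column (LSB to MSB, borrowing when needed):
  11101101011
- 10010011101
  -----------
  col 0: (1 - 0 borrow-in) - 1 → 1 - 1 = 0, borrow out 0
  col 1: (1 - 0 borrow-in) - 0 → 1 - 0 = 1, borrow out 0
  col 2: (0 - 0 borrow-in) - 1 → borrow from next column: (0+2) - 1 = 1, borrow out 1
  col 3: (1 - 1 borrow-in) - 1 → borrow from next column: (0+2) - 1 = 1, borrow out 1
  col 4: (0 - 1 borrow-in) - 1 → borrow from next column: (-1+2) - 1 = 0, borrow out 1
  col 5: (1 - 1 borrow-in) - 0 → 0 - 0 = 0, borrow out 0
  col 6: (1 - 0 borrow-in) - 0 → 1 - 0 = 1, borrow out 0
  col 7: (0 - 0 borrow-in) - 1 → borrow from next column: (0+2) - 1 = 1, borrow out 1
  col 8: (1 - 1 borrow-in) - 0 → 0 - 0 = 0, borrow out 0
  col 9: (1 - 0 borrow-in) - 0 → 1 - 0 = 1, borrow out 0
  col 10: (1 - 0 borrow-in) - 1 → 1 - 1 = 0, borrow out 0
Reading bits MSB→LSB: 01011001110
Strip leading zeros: 1011001110
= 1011001110


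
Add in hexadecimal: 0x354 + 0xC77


Align and add column by column (LSB to MSB, each column mod 16 with carry):
  0354
+ 0C77
  ----
  col 0: 4(4) + 7(7) + 0 (carry in) = 11 → B(11), carry out 0
  col 1: 5(5) + 7(7) + 0 (carry in) = 12 → C(12), carry out 0
  col 2: 3(3) + C(12) + 0 (carry in) = 15 → F(15), carry out 0
  col 3: 0(0) + 0(0) + 0 (carry in) = 0 → 0(0), carry out 0
Reading digits MSB→LSB: 0FCB
Strip leading zeros: FCB
= 0xFCB


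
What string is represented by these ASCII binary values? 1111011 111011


Codes (binary): 1111011 111011
Per-code ASCII lookup:
  1111011 = 123  (special character) → '{'
  111011 = 59  (special character) → ';'
= '{;'


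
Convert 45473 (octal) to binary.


Each octal digit → 3 binary bits:
  4 = 100
  5 = 101
  4 = 100
  7 = 111
  3 = 011
Concatenate: 100 101 100 111 011
= 100101100111011


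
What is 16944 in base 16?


Divide by 16 repeatedly:
16944 ÷ 16 = 1059 remainder 0 (0)
1059 ÷ 16 = 66 remainder 3 (3)
66 ÷ 16 = 4 remainder 2 (2)
4 ÷ 16 = 0 remainder 4 (4)
Reading remainders bottom-up:
= 0x4230


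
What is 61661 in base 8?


Divide by 8 repeatedly:
61661 ÷ 8 = 7707 remainder 5
7707 ÷ 8 = 963 remainder 3
963 ÷ 8 = 120 remainder 3
120 ÷ 8 = 15 remainder 0
15 ÷ 8 = 1 remainder 7
1 ÷ 8 = 0 remainder 1
Reading remainders bottom-up:
= 0o170335


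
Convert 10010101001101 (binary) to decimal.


Positional values:
Bit 0: 1 × 2^0 = 1
Bit 2: 1 × 2^2 = 4
Bit 3: 1 × 2^3 = 8
Bit 6: 1 × 2^6 = 64
Bit 8: 1 × 2^8 = 256
Bit 10: 1 × 2^10 = 1024
Bit 13: 1 × 2^13 = 8192
Sum = 1 + 4 + 8 + 64 + 256 + 1024 + 8192
= 9549


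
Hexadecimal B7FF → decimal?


Positional values:
Position 0: F × 16^0 = 15 × 1 = 15
Position 1: F × 16^1 = 15 × 16 = 240
Position 2: 7 × 16^2 = 7 × 256 = 1792
Position 3: B × 16^3 = 11 × 4096 = 45056
Sum = 15 + 240 + 1792 + 45056
= 47103


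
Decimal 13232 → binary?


Divide by 2 repeatedly:
13232 ÷ 2 = 6616 remainder 0
6616 ÷ 2 = 3308 remainder 0
3308 ÷ 2 = 1654 remainder 0
1654 ÷ 2 = 827 remainder 0
827 ÷ 2 = 413 remainder 1
413 ÷ 2 = 206 remainder 1
206 ÷ 2 = 103 remainder 0
103 ÷ 2 = 51 remainder 1
51 ÷ 2 = 25 remainder 1
25 ÷ 2 = 12 remainder 1
12 ÷ 2 = 6 remainder 0
6 ÷ 2 = 3 remainder 0
3 ÷ 2 = 1 remainder 1
1 ÷ 2 = 0 remainder 1
Reading remainders bottom-up:
= 11001110110000


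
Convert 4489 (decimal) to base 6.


Divide by 6 repeatedly:
4489 ÷ 6 = 748 remainder 1
748 ÷ 6 = 124 remainder 4
124 ÷ 6 = 20 remainder 4
20 ÷ 6 = 3 remainder 2
3 ÷ 6 = 0 remainder 3
Reading remainders bottom-up:
= 32441


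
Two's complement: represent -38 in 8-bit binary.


Original: 00100110
Step 1 - Invert all bits: 11011001
Step 2 - Add 1: 11011001 + 1
= 11011010 (represents -38)


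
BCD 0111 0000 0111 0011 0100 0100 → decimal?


Each 4-bit group → digit:
  0111 → 7
  0000 → 0
  0111 → 7
  0011 → 3
  0100 → 4
  0100 → 4
= 707344


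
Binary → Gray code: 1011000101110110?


Binary: 1011000101110110
Gray code: G = B XOR (B >> 1)
B >> 1 = 0101100010111011
1011000101110110 XOR 0101100010111011:
  1 XOR 0 = 1
  0 XOR 1 = 1
  1 XOR 0 = 1
  1 XOR 1 = 0
  0 XOR 1 = 1
  0 XOR 0 = 0
  0 XOR 0 = 0
  1 XOR 0 = 1
  0 XOR 1 = 1
  1 XOR 0 = 1
  1 XOR 1 = 0
  1 XOR 1 = 0
  0 XOR 1 = 1
  1 XOR 0 = 1
  1 XOR 1 = 0
  0 XOR 1 = 1
= 1110100111001101


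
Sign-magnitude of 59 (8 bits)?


Sign bit: 0 (positive)
Magnitude: 59 = 0111011
= 00111011


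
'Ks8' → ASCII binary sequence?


String: 'Ks8'  (3 characters)
Per-character ASCII lookup:
  'K': uppercase starts at 65: 'K' = 65 + 10 = 75 → 1001011
  's': lowercase starts at 97: 's' = 97 + 18 = 115 → 1110011
  '8': digits start at 48: '8' = 48 + 8 = 56 → 111000
= 1001011 1110011 111000


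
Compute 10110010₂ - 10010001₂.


Align and subtract column by column (LSB to MSB, borrowing when needed):
  10110010
- 10010001
  --------
  col 0: (0 - 0 borrow-in) - 1 → borrow from next column: (0+2) - 1 = 1, borrow out 1
  col 1: (1 - 1 borrow-in) - 0 → 0 - 0 = 0, borrow out 0
  col 2: (0 - 0 borrow-in) - 0 → 0 - 0 = 0, borrow out 0
  col 3: (0 - 0 borrow-in) - 0 → 0 - 0 = 0, borrow out 0
  col 4: (1 - 0 borrow-in) - 1 → 1 - 1 = 0, borrow out 0
  col 5: (1 - 0 borrow-in) - 0 → 1 - 0 = 1, borrow out 0
  col 6: (0 - 0 borrow-in) - 0 → 0 - 0 = 0, borrow out 0
  col 7: (1 - 0 borrow-in) - 1 → 1 - 1 = 0, borrow out 0
Reading bits MSB→LSB: 00100001
Strip leading zeros: 100001
= 100001


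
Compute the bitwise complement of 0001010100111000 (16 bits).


Original: 0001010100111000
Invert all bits:
  bit 0: 0 → 1
  bit 1: 0 → 1
  bit 2: 0 → 1
  bit 3: 1 → 0
  bit 4: 0 → 1
  bit 5: 1 → 0
  bit 6: 0 → 1
  bit 7: 1 → 0
  bit 8: 0 → 1
  bit 9: 0 → 1
  bit 10: 1 → 0
  bit 11: 1 → 0
  bit 12: 1 → 0
  bit 13: 0 → 1
  bit 14: 0 → 1
  bit 15: 0 → 1
= 1110101011000111


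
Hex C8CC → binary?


Each hex digit → 4 binary bits:
  C = 1100
  8 = 1000
  C = 1100
  C = 1100
Concatenate: 1100 1000 1100 1100
= 1100100011001100


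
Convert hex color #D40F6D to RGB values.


Hex: #D40F6D
R = D4₁₆ = 212
G = 0F₁₆ = 15
B = 6D₁₆ = 109
= RGB(212, 15, 109)


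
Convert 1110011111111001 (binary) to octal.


Group into 3-bit groups: 001110011111111001
  001 = 1
  110 = 6
  011 = 3
  111 = 7
  111 = 7
  001 = 1
= 0o163771


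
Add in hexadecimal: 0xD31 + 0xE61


Align and add column by column (LSB to MSB, each column mod 16 with carry):
  0D31
+ 0E61
  ----
  col 0: 1(1) + 1(1) + 0 (carry in) = 2 → 2(2), carry out 0
  col 1: 3(3) + 6(6) + 0 (carry in) = 9 → 9(9), carry out 0
  col 2: D(13) + E(14) + 0 (carry in) = 27 → B(11), carry out 1
  col 3: 0(0) + 0(0) + 1 (carry in) = 1 → 1(1), carry out 0
Reading digits MSB→LSB: 1B92
Strip leading zeros: 1B92
= 0x1B92


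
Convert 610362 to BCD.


Each digit → 4-bit binary:
  6 → 0110
  1 → 0001
  0 → 0000
  3 → 0011
  6 → 0110
  2 → 0010
= 0110 0001 0000 0011 0110 0010


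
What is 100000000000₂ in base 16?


Group into 4-bit nibbles: 100000000000
  1000 = 8
  0000 = 0
  0000 = 0
= 0x800


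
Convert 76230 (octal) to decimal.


Positional values:
Position 0: 0 × 8^0 = 0
Position 1: 3 × 8^1 = 24
Position 2: 2 × 8^2 = 128
Position 3: 6 × 8^3 = 3072
Position 4: 7 × 8^4 = 28672
Sum = 0 + 24 + 128 + 3072 + 28672
= 31896


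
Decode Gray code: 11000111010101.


Gray code: 11000111010101
MSB stays the same: 1
Each subsequent bit = prev_binary XOR current_gray:
  B[1] = 1 XOR 1 = 0
  B[2] = 0 XOR 0 = 0
  B[3] = 0 XOR 0 = 0
  B[4] = 0 XOR 0 = 0
  B[5] = 0 XOR 1 = 1
  B[6] = 1 XOR 1 = 0
  B[7] = 0 XOR 1 = 1
  B[8] = 1 XOR 0 = 1
  B[9] = 1 XOR 1 = 0
  B[10] = 0 XOR 0 = 0
  B[11] = 0 XOR 1 = 1
  B[12] = 1 XOR 0 = 1
  B[13] = 1 XOR 1 = 0
= 10000101100110 (8550 decimal)


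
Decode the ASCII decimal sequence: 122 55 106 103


Codes (decimal): 122 55 106 103
Per-code ASCII lookup:
  122  (range 97-122: lowercase, 122 - 97 = 25) → 'z'
  55  (range 48-57: digits, 55 - 48 = 7) → '7'
  106  (range 97-122: lowercase, 106 - 97 = 9) → 'j'
  103  (range 97-122: lowercase, 103 - 97 = 6) → 'g'
= 'z7jg'


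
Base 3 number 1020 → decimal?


Positional values (base 3):
  0 × 3^0 = 0 × 1 = 0
  2 × 3^1 = 2 × 3 = 6
  0 × 3^2 = 0 × 9 = 0
  1 × 3^3 = 1 × 27 = 27
Sum = 0 + 6 + 0 + 27
= 33


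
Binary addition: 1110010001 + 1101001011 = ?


Align and add column by column (LSB to MSB, carry propagating):
  01110010001
+ 01101001011
  -----------
  col 0: 1 + 1 + 0 (carry in) = 2 → bit 0, carry out 1
  col 1: 0 + 1 + 1 (carry in) = 2 → bit 0, carry out 1
  col 2: 0 + 0 + 1 (carry in) = 1 → bit 1, carry out 0
  col 3: 0 + 1 + 0 (carry in) = 1 → bit 1, carry out 0
  col 4: 1 + 0 + 0 (carry in) = 1 → bit 1, carry out 0
  col 5: 0 + 0 + 0 (carry in) = 0 → bit 0, carry out 0
  col 6: 0 + 1 + 0 (carry in) = 1 → bit 1, carry out 0
  col 7: 1 + 0 + 0 (carry in) = 1 → bit 1, carry out 0
  col 8: 1 + 1 + 0 (carry in) = 2 → bit 0, carry out 1
  col 9: 1 + 1 + 1 (carry in) = 3 → bit 1, carry out 1
  col 10: 0 + 0 + 1 (carry in) = 1 → bit 1, carry out 0
Reading bits MSB→LSB: 11011011100
Strip leading zeros: 11011011100
= 11011011100


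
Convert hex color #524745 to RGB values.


Hex: #524745
R = 52₁₆ = 82
G = 47₁₆ = 71
B = 45₁₆ = 69
= RGB(82, 71, 69)


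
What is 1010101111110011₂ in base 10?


Positional values:
Bit 0: 1 × 2^0 = 1
Bit 1: 1 × 2^1 = 2
Bit 4: 1 × 2^4 = 16
Bit 5: 1 × 2^5 = 32
Bit 6: 1 × 2^6 = 64
Bit 7: 1 × 2^7 = 128
Bit 8: 1 × 2^8 = 256
Bit 9: 1 × 2^9 = 512
Bit 11: 1 × 2^11 = 2048
Bit 13: 1 × 2^13 = 8192
Bit 15: 1 × 2^15 = 32768
Sum = 1 + 2 + 16 + 32 + 64 + 128 + 256 + 512 + 2048 + 8192 + 32768
= 44019


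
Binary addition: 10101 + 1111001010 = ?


Align and add column by column (LSB to MSB, carry propagating):
  00000010101
+ 01111001010
  -----------
  col 0: 1 + 0 + 0 (carry in) = 1 → bit 1, carry out 0
  col 1: 0 + 1 + 0 (carry in) = 1 → bit 1, carry out 0
  col 2: 1 + 0 + 0 (carry in) = 1 → bit 1, carry out 0
  col 3: 0 + 1 + 0 (carry in) = 1 → bit 1, carry out 0
  col 4: 1 + 0 + 0 (carry in) = 1 → bit 1, carry out 0
  col 5: 0 + 0 + 0 (carry in) = 0 → bit 0, carry out 0
  col 6: 0 + 1 + 0 (carry in) = 1 → bit 1, carry out 0
  col 7: 0 + 1 + 0 (carry in) = 1 → bit 1, carry out 0
  col 8: 0 + 1 + 0 (carry in) = 1 → bit 1, carry out 0
  col 9: 0 + 1 + 0 (carry in) = 1 → bit 1, carry out 0
  col 10: 0 + 0 + 0 (carry in) = 0 → bit 0, carry out 0
Reading bits MSB→LSB: 01111011111
Strip leading zeros: 1111011111
= 1111011111


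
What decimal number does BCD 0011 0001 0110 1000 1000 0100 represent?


Each 4-bit group → digit:
  0011 → 3
  0001 → 1
  0110 → 6
  1000 → 8
  1000 → 8
  0100 → 4
= 316884


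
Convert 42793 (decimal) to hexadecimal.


Divide by 16 repeatedly:
42793 ÷ 16 = 2674 remainder 9 (9)
2674 ÷ 16 = 167 remainder 2 (2)
167 ÷ 16 = 10 remainder 7 (7)
10 ÷ 16 = 0 remainder 10 (A)
Reading remainders bottom-up:
= 0xA729


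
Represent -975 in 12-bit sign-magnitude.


Sign bit: 1 (negative)
Magnitude: 975 = 01111001111
= 101111001111


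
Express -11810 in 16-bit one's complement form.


Original: 0010111000100010
Invert all bits:
  bit 0: 0 → 1
  bit 1: 0 → 1
  bit 2: 1 → 0
  bit 3: 0 → 1
  bit 4: 1 → 0
  bit 5: 1 → 0
  bit 6: 1 → 0
  bit 7: 0 → 1
  bit 8: 0 → 1
  bit 9: 0 → 1
  bit 10: 1 → 0
  bit 11: 0 → 1
  bit 12: 0 → 1
  bit 13: 0 → 1
  bit 14: 1 → 0
  bit 15: 0 → 1
= 1101000111011101


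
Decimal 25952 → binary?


Divide by 2 repeatedly:
25952 ÷ 2 = 12976 remainder 0
12976 ÷ 2 = 6488 remainder 0
6488 ÷ 2 = 3244 remainder 0
3244 ÷ 2 = 1622 remainder 0
1622 ÷ 2 = 811 remainder 0
811 ÷ 2 = 405 remainder 1
405 ÷ 2 = 202 remainder 1
202 ÷ 2 = 101 remainder 0
101 ÷ 2 = 50 remainder 1
50 ÷ 2 = 25 remainder 0
25 ÷ 2 = 12 remainder 1
12 ÷ 2 = 6 remainder 0
6 ÷ 2 = 3 remainder 0
3 ÷ 2 = 1 remainder 1
1 ÷ 2 = 0 remainder 1
Reading remainders bottom-up:
= 110010101100000


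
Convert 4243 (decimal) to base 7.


Divide by 7 repeatedly:
4243 ÷ 7 = 606 remainder 1
606 ÷ 7 = 86 remainder 4
86 ÷ 7 = 12 remainder 2
12 ÷ 7 = 1 remainder 5
1 ÷ 7 = 0 remainder 1
Reading remainders bottom-up:
= 15241


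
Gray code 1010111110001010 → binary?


Gray code: 1010111110001010
MSB stays the same: 1
Each subsequent bit = prev_binary XOR current_gray:
  B[1] = 1 XOR 0 = 1
  B[2] = 1 XOR 1 = 0
  B[3] = 0 XOR 0 = 0
  B[4] = 0 XOR 1 = 1
  B[5] = 1 XOR 1 = 0
  B[6] = 0 XOR 1 = 1
  B[7] = 1 XOR 1 = 0
  B[8] = 0 XOR 1 = 1
  B[9] = 1 XOR 0 = 1
  B[10] = 1 XOR 0 = 1
  B[11] = 1 XOR 0 = 1
  B[12] = 1 XOR 1 = 0
  B[13] = 0 XOR 0 = 0
  B[14] = 0 XOR 1 = 1
  B[15] = 1 XOR 0 = 1
= 1100101011110011 (51955 decimal)


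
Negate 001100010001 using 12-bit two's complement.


Original: 001100010001
Step 1 - Invert all bits: 110011101110
Step 2 - Add 1: 110011101110 + 1
= 110011101111 (represents -785)


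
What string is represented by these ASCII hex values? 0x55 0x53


Codes (hex): 0x55 0x53
Per-code ASCII lookup:
  0x55 = 85  (range 65-90: uppercase, 85 - 65 = 20) → 'U'
  0x53 = 83  (range 65-90: uppercase, 83 - 65 = 18) → 'S'
= 'US'


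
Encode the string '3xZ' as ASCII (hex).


String: '3xZ'  (3 characters)
Per-character ASCII lookup:
  '3': digits start at 48: '3' = 48 + 3 = 51 → 0x33
  'x': lowercase starts at 97: 'x' = 97 + 23 = 120 → 0x78
  'Z': uppercase starts at 65: 'Z' = 65 + 25 = 90 → 0x5A
= 0x33 0x78 0x5A


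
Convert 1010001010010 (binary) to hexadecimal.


Group into 4-bit nibbles: 0001010001010010
  0001 = 1
  0100 = 4
  0101 = 5
  0010 = 2
= 0x1452


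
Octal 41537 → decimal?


Positional values:
Position 0: 7 × 8^0 = 7
Position 1: 3 × 8^1 = 24
Position 2: 5 × 8^2 = 320
Position 3: 1 × 8^3 = 512
Position 4: 4 × 8^4 = 16384
Sum = 7 + 24 + 320 + 512 + 16384
= 17247


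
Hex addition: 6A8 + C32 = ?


Align and add column by column (LSB to MSB, each column mod 16 with carry):
  06A8
+ 0C32
  ----
  col 0: 8(8) + 2(2) + 0 (carry in) = 10 → A(10), carry out 0
  col 1: A(10) + 3(3) + 0 (carry in) = 13 → D(13), carry out 0
  col 2: 6(6) + C(12) + 0 (carry in) = 18 → 2(2), carry out 1
  col 3: 0(0) + 0(0) + 1 (carry in) = 1 → 1(1), carry out 0
Reading digits MSB→LSB: 12DA
Strip leading zeros: 12DA
= 0x12DA


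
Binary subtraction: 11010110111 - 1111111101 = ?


Align and subtract column by column (LSB to MSB, borrowing when needed):
  11010110111
- 01111111101
  -----------
  col 0: (1 - 0 borrow-in) - 1 → 1 - 1 = 0, borrow out 0
  col 1: (1 - 0 borrow-in) - 0 → 1 - 0 = 1, borrow out 0
  col 2: (1 - 0 borrow-in) - 1 → 1 - 1 = 0, borrow out 0
  col 3: (0 - 0 borrow-in) - 1 → borrow from next column: (0+2) - 1 = 1, borrow out 1
  col 4: (1 - 1 borrow-in) - 1 → borrow from next column: (0+2) - 1 = 1, borrow out 1
  col 5: (1 - 1 borrow-in) - 1 → borrow from next column: (0+2) - 1 = 1, borrow out 1
  col 6: (0 - 1 borrow-in) - 1 → borrow from next column: (-1+2) - 1 = 0, borrow out 1
  col 7: (1 - 1 borrow-in) - 1 → borrow from next column: (0+2) - 1 = 1, borrow out 1
  col 8: (0 - 1 borrow-in) - 1 → borrow from next column: (-1+2) - 1 = 0, borrow out 1
  col 9: (1 - 1 borrow-in) - 1 → borrow from next column: (0+2) - 1 = 1, borrow out 1
  col 10: (1 - 1 borrow-in) - 0 → 0 - 0 = 0, borrow out 0
Reading bits MSB→LSB: 01010111010
Strip leading zeros: 1010111010
= 1010111010


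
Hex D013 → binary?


Each hex digit → 4 binary bits:
  D = 1101
  0 = 0000
  1 = 0001
  3 = 0011
Concatenate: 1101 0000 0001 0011
= 1101000000010011


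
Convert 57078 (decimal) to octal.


Divide by 8 repeatedly:
57078 ÷ 8 = 7134 remainder 6
7134 ÷ 8 = 891 remainder 6
891 ÷ 8 = 111 remainder 3
111 ÷ 8 = 13 remainder 7
13 ÷ 8 = 1 remainder 5
1 ÷ 8 = 0 remainder 1
Reading remainders bottom-up:
= 0o157366


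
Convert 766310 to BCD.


Each digit → 4-bit binary:
  7 → 0111
  6 → 0110
  6 → 0110
  3 → 0011
  1 → 0001
  0 → 0000
= 0111 0110 0110 0011 0001 0000


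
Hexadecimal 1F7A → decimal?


Positional values:
Position 0: A × 16^0 = 10 × 1 = 10
Position 1: 7 × 16^1 = 7 × 16 = 112
Position 2: F × 16^2 = 15 × 256 = 3840
Position 3: 1 × 16^3 = 1 × 4096 = 4096
Sum = 10 + 112 + 3840 + 4096
= 8058


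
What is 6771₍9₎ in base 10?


Positional values (base 9):
  1 × 9^0 = 1 × 1 = 1
  7 × 9^1 = 7 × 9 = 63
  7 × 9^2 = 7 × 81 = 567
  6 × 9^3 = 6 × 729 = 4374
Sum = 1 + 63 + 567 + 4374
= 5005


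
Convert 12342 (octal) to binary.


Each octal digit → 3 binary bits:
  1 = 001
  2 = 010
  3 = 011
  4 = 100
  2 = 010
Concatenate: 001 010 011 100 010
= 001010011100010


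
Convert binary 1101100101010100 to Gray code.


Binary: 1101100101010100
Gray code: G = B XOR (B >> 1)
B >> 1 = 0110110010101010
1101100101010100 XOR 0110110010101010:
  1 XOR 0 = 1
  1 XOR 1 = 0
  0 XOR 1 = 1
  1 XOR 0 = 1
  1 XOR 1 = 0
  0 XOR 1 = 1
  0 XOR 0 = 0
  1 XOR 0 = 1
  0 XOR 1 = 1
  1 XOR 0 = 1
  0 XOR 1 = 1
  1 XOR 0 = 1
  0 XOR 1 = 1
  1 XOR 0 = 1
  0 XOR 1 = 1
  0 XOR 0 = 0
= 1011010111111110


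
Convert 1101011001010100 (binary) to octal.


Group into 3-bit groups: 001101011001010100
  001 = 1
  101 = 5
  011 = 3
  001 = 1
  010 = 2
  100 = 4
= 0o153124


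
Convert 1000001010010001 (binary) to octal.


Group into 3-bit groups: 001000001010010001
  001 = 1
  000 = 0
  001 = 1
  010 = 2
  010 = 2
  001 = 1
= 0o101221


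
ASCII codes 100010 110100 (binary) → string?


Codes (binary): 100010 110100
Per-code ASCII lookup:
  100010 = 34  (special character) → '"'
  110100 = 52  (range 48-57: digits, 52 - 48 = 4) → '4'
= '"4'


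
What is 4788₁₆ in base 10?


Positional values:
Position 0: 8 × 16^0 = 8 × 1 = 8
Position 1: 8 × 16^1 = 8 × 16 = 128
Position 2: 7 × 16^2 = 7 × 256 = 1792
Position 3: 4 × 16^3 = 4 × 4096 = 16384
Sum = 8 + 128 + 1792 + 16384
= 18312


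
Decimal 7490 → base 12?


Divide by 12 repeatedly:
7490 ÷ 12 = 624 remainder 2
624 ÷ 12 = 52 remainder 0
52 ÷ 12 = 4 remainder 4
4 ÷ 12 = 0 remainder 4
Reading remainders bottom-up:
= 4402


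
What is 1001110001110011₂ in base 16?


Group into 4-bit nibbles: 1001110001110011
  1001 = 9
  1100 = C
  0111 = 7
  0011 = 3
= 0x9C73


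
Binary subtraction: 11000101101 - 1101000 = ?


Align and subtract column by column (LSB to MSB, borrowing when needed):
  11000101101
- 00001101000
  -----------
  col 0: (1 - 0 borrow-in) - 0 → 1 - 0 = 1, borrow out 0
  col 1: (0 - 0 borrow-in) - 0 → 0 - 0 = 0, borrow out 0
  col 2: (1 - 0 borrow-in) - 0 → 1 - 0 = 1, borrow out 0
  col 3: (1 - 0 borrow-in) - 1 → 1 - 1 = 0, borrow out 0
  col 4: (0 - 0 borrow-in) - 0 → 0 - 0 = 0, borrow out 0
  col 5: (1 - 0 borrow-in) - 1 → 1 - 1 = 0, borrow out 0
  col 6: (0 - 0 borrow-in) - 1 → borrow from next column: (0+2) - 1 = 1, borrow out 1
  col 7: (0 - 1 borrow-in) - 0 → borrow from next column: (-1+2) - 0 = 1, borrow out 1
  col 8: (0 - 1 borrow-in) - 0 → borrow from next column: (-1+2) - 0 = 1, borrow out 1
  col 9: (1 - 1 borrow-in) - 0 → 0 - 0 = 0, borrow out 0
  col 10: (1 - 0 borrow-in) - 0 → 1 - 0 = 1, borrow out 0
Reading bits MSB→LSB: 10111000101
Strip leading zeros: 10111000101
= 10111000101


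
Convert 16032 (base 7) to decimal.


Positional values (base 7):
  2 × 7^0 = 2 × 1 = 2
  3 × 7^1 = 3 × 7 = 21
  0 × 7^2 = 0 × 49 = 0
  6 × 7^3 = 6 × 343 = 2058
  1 × 7^4 = 1 × 2401 = 2401
Sum = 2 + 21 + 0 + 2058 + 2401
= 4482


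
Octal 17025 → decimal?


Positional values:
Position 0: 5 × 8^0 = 5
Position 1: 2 × 8^1 = 16
Position 2: 0 × 8^2 = 0
Position 3: 7 × 8^3 = 3584
Position 4: 1 × 8^4 = 4096
Sum = 5 + 16 + 0 + 3584 + 4096
= 7701


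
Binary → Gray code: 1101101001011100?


Binary: 1101101001011100
Gray code: G = B XOR (B >> 1)
B >> 1 = 0110110100101110
1101101001011100 XOR 0110110100101110:
  1 XOR 0 = 1
  1 XOR 1 = 0
  0 XOR 1 = 1
  1 XOR 0 = 1
  1 XOR 1 = 0
  0 XOR 1 = 1
  1 XOR 0 = 1
  0 XOR 1 = 1
  0 XOR 0 = 0
  1 XOR 0 = 1
  0 XOR 1 = 1
  1 XOR 0 = 1
  1 XOR 1 = 0
  1 XOR 1 = 0
  0 XOR 1 = 1
  0 XOR 0 = 0
= 1011011101110010


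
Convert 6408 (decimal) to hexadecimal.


Divide by 16 repeatedly:
6408 ÷ 16 = 400 remainder 8 (8)
400 ÷ 16 = 25 remainder 0 (0)
25 ÷ 16 = 1 remainder 9 (9)
1 ÷ 16 = 0 remainder 1 (1)
Reading remainders bottom-up:
= 0x1908


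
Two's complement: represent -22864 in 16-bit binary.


Original: 0101100101010000
Step 1 - Invert all bits: 1010011010101111
Step 2 - Add 1: 1010011010101111 + 1
= 1010011010110000 (represents -22864)


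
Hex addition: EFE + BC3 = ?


Align and add column by column (LSB to MSB, each column mod 16 with carry):
  0EFE
+ 0BC3
  ----
  col 0: E(14) + 3(3) + 0 (carry in) = 17 → 1(1), carry out 1
  col 1: F(15) + C(12) + 1 (carry in) = 28 → C(12), carry out 1
  col 2: E(14) + B(11) + 1 (carry in) = 26 → A(10), carry out 1
  col 3: 0(0) + 0(0) + 1 (carry in) = 1 → 1(1), carry out 0
Reading digits MSB→LSB: 1AC1
Strip leading zeros: 1AC1
= 0x1AC1


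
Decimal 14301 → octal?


Divide by 8 repeatedly:
14301 ÷ 8 = 1787 remainder 5
1787 ÷ 8 = 223 remainder 3
223 ÷ 8 = 27 remainder 7
27 ÷ 8 = 3 remainder 3
3 ÷ 8 = 0 remainder 3
Reading remainders bottom-up:
= 0o33735


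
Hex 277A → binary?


Each hex digit → 4 binary bits:
  2 = 0010
  7 = 0111
  7 = 0111
  A = 1010
Concatenate: 0010 0111 0111 1010
= 0010011101111010


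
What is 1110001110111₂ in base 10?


Positional values:
Bit 0: 1 × 2^0 = 1
Bit 1: 1 × 2^1 = 2
Bit 2: 1 × 2^2 = 4
Bit 4: 1 × 2^4 = 16
Bit 5: 1 × 2^5 = 32
Bit 6: 1 × 2^6 = 64
Bit 10: 1 × 2^10 = 1024
Bit 11: 1 × 2^11 = 2048
Bit 12: 1 × 2^12 = 4096
Sum = 1 + 2 + 4 + 16 + 32 + 64 + 1024 + 2048 + 4096
= 7287


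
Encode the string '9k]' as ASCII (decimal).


String: '9k]'  (3 characters)
Per-character ASCII lookup:
  '9': digits start at 48: '9' = 48 + 9 = 57
  'k': lowercase starts at 97: 'k' = 97 + 10 = 107
  ']': special character: ']' = 93
= 57 107 93


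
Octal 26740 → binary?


Each octal digit → 3 binary bits:
  2 = 010
  6 = 110
  7 = 111
  4 = 100
  0 = 000
Concatenate: 010 110 111 100 000
= 010110111100000


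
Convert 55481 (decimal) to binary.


Divide by 2 repeatedly:
55481 ÷ 2 = 27740 remainder 1
27740 ÷ 2 = 13870 remainder 0
13870 ÷ 2 = 6935 remainder 0
6935 ÷ 2 = 3467 remainder 1
3467 ÷ 2 = 1733 remainder 1
1733 ÷ 2 = 866 remainder 1
866 ÷ 2 = 433 remainder 0
433 ÷ 2 = 216 remainder 1
216 ÷ 2 = 108 remainder 0
108 ÷ 2 = 54 remainder 0
54 ÷ 2 = 27 remainder 0
27 ÷ 2 = 13 remainder 1
13 ÷ 2 = 6 remainder 1
6 ÷ 2 = 3 remainder 0
3 ÷ 2 = 1 remainder 1
1 ÷ 2 = 0 remainder 1
Reading remainders bottom-up:
= 1101100010111001


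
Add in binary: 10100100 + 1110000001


Align and add column by column (LSB to MSB, carry propagating):
  00010100100
+ 01110000001
  -----------
  col 0: 0 + 1 + 0 (carry in) = 1 → bit 1, carry out 0
  col 1: 0 + 0 + 0 (carry in) = 0 → bit 0, carry out 0
  col 2: 1 + 0 + 0 (carry in) = 1 → bit 1, carry out 0
  col 3: 0 + 0 + 0 (carry in) = 0 → bit 0, carry out 0
  col 4: 0 + 0 + 0 (carry in) = 0 → bit 0, carry out 0
  col 5: 1 + 0 + 0 (carry in) = 1 → bit 1, carry out 0
  col 6: 0 + 0 + 0 (carry in) = 0 → bit 0, carry out 0
  col 7: 1 + 1 + 0 (carry in) = 2 → bit 0, carry out 1
  col 8: 0 + 1 + 1 (carry in) = 2 → bit 0, carry out 1
  col 9: 0 + 1 + 1 (carry in) = 2 → bit 0, carry out 1
  col 10: 0 + 0 + 1 (carry in) = 1 → bit 1, carry out 0
Reading bits MSB→LSB: 10000100101
Strip leading zeros: 10000100101
= 10000100101


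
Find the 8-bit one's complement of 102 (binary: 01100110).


Original: 01100110
Invert all bits:
  bit 0: 0 → 1
  bit 1: 1 → 0
  bit 2: 1 → 0
  bit 3: 0 → 1
  bit 4: 0 → 1
  bit 5: 1 → 0
  bit 6: 1 → 0
  bit 7: 0 → 1
= 10011001


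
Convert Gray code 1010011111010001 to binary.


Gray code: 1010011111010001
MSB stays the same: 1
Each subsequent bit = prev_binary XOR current_gray:
  B[1] = 1 XOR 0 = 1
  B[2] = 1 XOR 1 = 0
  B[3] = 0 XOR 0 = 0
  B[4] = 0 XOR 0 = 0
  B[5] = 0 XOR 1 = 1
  B[6] = 1 XOR 1 = 0
  B[7] = 0 XOR 1 = 1
  B[8] = 1 XOR 1 = 0
  B[9] = 0 XOR 1 = 1
  B[10] = 1 XOR 0 = 1
  B[11] = 1 XOR 1 = 0
  B[12] = 0 XOR 0 = 0
  B[13] = 0 XOR 0 = 0
  B[14] = 0 XOR 0 = 0
  B[15] = 0 XOR 1 = 1
= 1100010101100001 (50529 decimal)


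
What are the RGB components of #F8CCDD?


Hex: #F8CCDD
R = F8₁₆ = 248
G = CC₁₆ = 204
B = DD₁₆ = 221
= RGB(248, 204, 221)


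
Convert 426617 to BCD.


Each digit → 4-bit binary:
  4 → 0100
  2 → 0010
  6 → 0110
  6 → 0110
  1 → 0001
  7 → 0111
= 0100 0010 0110 0110 0001 0111


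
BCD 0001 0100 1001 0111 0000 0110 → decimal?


Each 4-bit group → digit:
  0001 → 1
  0100 → 4
  1001 → 9
  0111 → 7
  0000 → 0
  0110 → 6
= 149706


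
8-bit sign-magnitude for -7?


Sign bit: 1 (negative)
Magnitude: 7 = 0000111
= 10000111


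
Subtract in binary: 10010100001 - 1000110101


Align and subtract column by column (LSB to MSB, borrowing when needed):
  10010100001
- 01000110101
  -----------
  col 0: (1 - 0 borrow-in) - 1 → 1 - 1 = 0, borrow out 0
  col 1: (0 - 0 borrow-in) - 0 → 0 - 0 = 0, borrow out 0
  col 2: (0 - 0 borrow-in) - 1 → borrow from next column: (0+2) - 1 = 1, borrow out 1
  col 3: (0 - 1 borrow-in) - 0 → borrow from next column: (-1+2) - 0 = 1, borrow out 1
  col 4: (0 - 1 borrow-in) - 1 → borrow from next column: (-1+2) - 1 = 0, borrow out 1
  col 5: (1 - 1 borrow-in) - 1 → borrow from next column: (0+2) - 1 = 1, borrow out 1
  col 6: (0 - 1 borrow-in) - 0 → borrow from next column: (-1+2) - 0 = 1, borrow out 1
  col 7: (1 - 1 borrow-in) - 0 → 0 - 0 = 0, borrow out 0
  col 8: (0 - 0 borrow-in) - 0 → 0 - 0 = 0, borrow out 0
  col 9: (0 - 0 borrow-in) - 1 → borrow from next column: (0+2) - 1 = 1, borrow out 1
  col 10: (1 - 1 borrow-in) - 0 → 0 - 0 = 0, borrow out 0
Reading bits MSB→LSB: 01001101100
Strip leading zeros: 1001101100
= 1001101100


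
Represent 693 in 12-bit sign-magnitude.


Sign bit: 0 (positive)
Magnitude: 693 = 01010110101
= 001010110101


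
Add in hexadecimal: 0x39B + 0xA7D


Align and add column by column (LSB to MSB, each column mod 16 with carry):
  039B
+ 0A7D
  ----
  col 0: B(11) + D(13) + 0 (carry in) = 24 → 8(8), carry out 1
  col 1: 9(9) + 7(7) + 1 (carry in) = 17 → 1(1), carry out 1
  col 2: 3(3) + A(10) + 1 (carry in) = 14 → E(14), carry out 0
  col 3: 0(0) + 0(0) + 0 (carry in) = 0 → 0(0), carry out 0
Reading digits MSB→LSB: 0E18
Strip leading zeros: E18
= 0xE18


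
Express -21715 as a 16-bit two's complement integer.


Original: 0101010011010011
Step 1 - Invert all bits: 1010101100101100
Step 2 - Add 1: 1010101100101100 + 1
= 1010101100101101 (represents -21715)


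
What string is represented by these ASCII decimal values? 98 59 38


Codes (decimal): 98 59 38
Per-code ASCII lookup:
  98  (range 97-122: lowercase, 98 - 97 = 1) → 'b'
  59  (special character) → ';'
  38  (special character) → '&'
= 'b;&'


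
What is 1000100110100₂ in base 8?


Group into 3-bit groups: 001000100110100
  001 = 1
  000 = 0
  100 = 4
  110 = 6
  100 = 4
= 0o10464


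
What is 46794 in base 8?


Divide by 8 repeatedly:
46794 ÷ 8 = 5849 remainder 2
5849 ÷ 8 = 731 remainder 1
731 ÷ 8 = 91 remainder 3
91 ÷ 8 = 11 remainder 3
11 ÷ 8 = 1 remainder 3
1 ÷ 8 = 0 remainder 1
Reading remainders bottom-up:
= 0o133312


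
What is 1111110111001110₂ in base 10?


Positional values:
Bit 1: 1 × 2^1 = 2
Bit 2: 1 × 2^2 = 4
Bit 3: 1 × 2^3 = 8
Bit 6: 1 × 2^6 = 64
Bit 7: 1 × 2^7 = 128
Bit 8: 1 × 2^8 = 256
Bit 10: 1 × 2^10 = 1024
Bit 11: 1 × 2^11 = 2048
Bit 12: 1 × 2^12 = 4096
Bit 13: 1 × 2^13 = 8192
Bit 14: 1 × 2^14 = 16384
Bit 15: 1 × 2^15 = 32768
Sum = 2 + 4 + 8 + 64 + 128 + 256 + 1024 + 2048 + 4096 + 8192 + 16384 + 32768
= 64974


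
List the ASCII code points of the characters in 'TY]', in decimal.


String: 'TY]'  (3 characters)
Per-character ASCII lookup:
  'T': uppercase starts at 65: 'T' = 65 + 19 = 84
  'Y': uppercase starts at 65: 'Y' = 65 + 24 = 89
  ']': special character: ']' = 93
= 84 89 93


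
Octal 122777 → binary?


Each octal digit → 3 binary bits:
  1 = 001
  2 = 010
  2 = 010
  7 = 111
  7 = 111
  7 = 111
Concatenate: 001 010 010 111 111 111
= 001010010111111111


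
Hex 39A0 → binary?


Each hex digit → 4 binary bits:
  3 = 0011
  9 = 1001
  A = 1010
  0 = 0000
Concatenate: 0011 1001 1010 0000
= 0011100110100000


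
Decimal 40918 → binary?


Divide by 2 repeatedly:
40918 ÷ 2 = 20459 remainder 0
20459 ÷ 2 = 10229 remainder 1
10229 ÷ 2 = 5114 remainder 1
5114 ÷ 2 = 2557 remainder 0
2557 ÷ 2 = 1278 remainder 1
1278 ÷ 2 = 639 remainder 0
639 ÷ 2 = 319 remainder 1
319 ÷ 2 = 159 remainder 1
159 ÷ 2 = 79 remainder 1
79 ÷ 2 = 39 remainder 1
39 ÷ 2 = 19 remainder 1
19 ÷ 2 = 9 remainder 1
9 ÷ 2 = 4 remainder 1
4 ÷ 2 = 2 remainder 0
2 ÷ 2 = 1 remainder 0
1 ÷ 2 = 0 remainder 1
Reading remainders bottom-up:
= 1001111111010110


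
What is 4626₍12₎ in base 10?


Positional values (base 12):
  6 × 12^0 = 6 × 1 = 6
  2 × 12^1 = 2 × 12 = 24
  6 × 12^2 = 6 × 144 = 864
  4 × 12^3 = 4 × 1728 = 6912
Sum = 6 + 24 + 864 + 6912
= 7806


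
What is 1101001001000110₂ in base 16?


Group into 4-bit nibbles: 1101001001000110
  1101 = D
  0010 = 2
  0100 = 4
  0110 = 6
= 0xD246


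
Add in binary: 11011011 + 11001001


Align and add column by column (LSB to MSB, carry propagating):
  011011011
+ 011001001
  ---------
  col 0: 1 + 1 + 0 (carry in) = 2 → bit 0, carry out 1
  col 1: 1 + 0 + 1 (carry in) = 2 → bit 0, carry out 1
  col 2: 0 + 0 + 1 (carry in) = 1 → bit 1, carry out 0
  col 3: 1 + 1 + 0 (carry in) = 2 → bit 0, carry out 1
  col 4: 1 + 0 + 1 (carry in) = 2 → bit 0, carry out 1
  col 5: 0 + 0 + 1 (carry in) = 1 → bit 1, carry out 0
  col 6: 1 + 1 + 0 (carry in) = 2 → bit 0, carry out 1
  col 7: 1 + 1 + 1 (carry in) = 3 → bit 1, carry out 1
  col 8: 0 + 0 + 1 (carry in) = 1 → bit 1, carry out 0
Reading bits MSB→LSB: 110100100
Strip leading zeros: 110100100
= 110100100


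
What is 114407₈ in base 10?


Positional values:
Position 0: 7 × 8^0 = 7
Position 1: 0 × 8^1 = 0
Position 2: 4 × 8^2 = 256
Position 3: 4 × 8^3 = 2048
Position 4: 1 × 8^4 = 4096
Position 5: 1 × 8^5 = 32768
Sum = 7 + 0 + 256 + 2048 + 4096 + 32768
= 39175


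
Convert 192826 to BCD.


Each digit → 4-bit binary:
  1 → 0001
  9 → 1001
  2 → 0010
  8 → 1000
  2 → 0010
  6 → 0110
= 0001 1001 0010 1000 0010 0110


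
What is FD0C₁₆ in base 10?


Positional values:
Position 0: C × 16^0 = 12 × 1 = 12
Position 1: 0 × 16^1 = 0 × 16 = 0
Position 2: D × 16^2 = 13 × 256 = 3328
Position 3: F × 16^3 = 15 × 4096 = 61440
Sum = 12 + 0 + 3328 + 61440
= 64780


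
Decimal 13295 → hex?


Divide by 16 repeatedly:
13295 ÷ 16 = 830 remainder 15 (F)
830 ÷ 16 = 51 remainder 14 (E)
51 ÷ 16 = 3 remainder 3 (3)
3 ÷ 16 = 0 remainder 3 (3)
Reading remainders bottom-up:
= 0x33EF


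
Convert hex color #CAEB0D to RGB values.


Hex: #CAEB0D
R = CA₁₆ = 202
G = EB₁₆ = 235
B = 0D₁₆ = 13
= RGB(202, 235, 13)


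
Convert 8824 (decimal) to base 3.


Divide by 3 repeatedly:
8824 ÷ 3 = 2941 remainder 1
2941 ÷ 3 = 980 remainder 1
980 ÷ 3 = 326 remainder 2
326 ÷ 3 = 108 remainder 2
108 ÷ 3 = 36 remainder 0
36 ÷ 3 = 12 remainder 0
12 ÷ 3 = 4 remainder 0
4 ÷ 3 = 1 remainder 1
1 ÷ 3 = 0 remainder 1
Reading remainders bottom-up:
= 110002211


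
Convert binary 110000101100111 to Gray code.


Binary: 110000101100111
Gray code: G = B XOR (B >> 1)
B >> 1 = 011000010110011
110000101100111 XOR 011000010110011:
  1 XOR 0 = 1
  1 XOR 1 = 0
  0 XOR 1 = 1
  0 XOR 0 = 0
  0 XOR 0 = 0
  0 XOR 0 = 0
  1 XOR 0 = 1
  0 XOR 1 = 1
  1 XOR 0 = 1
  1 XOR 1 = 0
  0 XOR 1 = 1
  0 XOR 0 = 0
  1 XOR 0 = 1
  1 XOR 1 = 0
  1 XOR 1 = 0
= 101000111010100


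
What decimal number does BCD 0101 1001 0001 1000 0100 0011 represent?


Each 4-bit group → digit:
  0101 → 5
  1001 → 9
  0001 → 1
  1000 → 8
  0100 → 4
  0011 → 3
= 591843


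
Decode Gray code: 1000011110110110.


Gray code: 1000011110110110
MSB stays the same: 1
Each subsequent bit = prev_binary XOR current_gray:
  B[1] = 1 XOR 0 = 1
  B[2] = 1 XOR 0 = 1
  B[3] = 1 XOR 0 = 1
  B[4] = 1 XOR 0 = 1
  B[5] = 1 XOR 1 = 0
  B[6] = 0 XOR 1 = 1
  B[7] = 1 XOR 1 = 0
  B[8] = 0 XOR 1 = 1
  B[9] = 1 XOR 0 = 1
  B[10] = 1 XOR 1 = 0
  B[11] = 0 XOR 1 = 1
  B[12] = 1 XOR 0 = 1
  B[13] = 1 XOR 1 = 0
  B[14] = 0 XOR 1 = 1
  B[15] = 1 XOR 0 = 1
= 1111101011011011 (64219 decimal)


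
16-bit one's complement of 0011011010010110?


Original: 0011011010010110
Invert all bits:
  bit 0: 0 → 1
  bit 1: 0 → 1
  bit 2: 1 → 0
  bit 3: 1 → 0
  bit 4: 0 → 1
  bit 5: 1 → 0
  bit 6: 1 → 0
  bit 7: 0 → 1
  bit 8: 1 → 0
  bit 9: 0 → 1
  bit 10: 0 → 1
  bit 11: 1 → 0
  bit 12: 0 → 1
  bit 13: 1 → 0
  bit 14: 1 → 0
  bit 15: 0 → 1
= 1100100101101001


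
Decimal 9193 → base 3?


Divide by 3 repeatedly:
9193 ÷ 3 = 3064 remainder 1
3064 ÷ 3 = 1021 remainder 1
1021 ÷ 3 = 340 remainder 1
340 ÷ 3 = 113 remainder 1
113 ÷ 3 = 37 remainder 2
37 ÷ 3 = 12 remainder 1
12 ÷ 3 = 4 remainder 0
4 ÷ 3 = 1 remainder 1
1 ÷ 3 = 0 remainder 1
Reading remainders bottom-up:
= 110121111


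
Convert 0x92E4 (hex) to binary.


Each hex digit → 4 binary bits:
  9 = 1001
  2 = 0010
  E = 1110
  4 = 0100
Concatenate: 1001 0010 1110 0100
= 1001001011100100


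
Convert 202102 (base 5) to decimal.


Positional values (base 5):
  2 × 5^0 = 2 × 1 = 2
  0 × 5^1 = 0 × 5 = 0
  1 × 5^2 = 1 × 25 = 25
  2 × 5^3 = 2 × 125 = 250
  0 × 5^4 = 0 × 625 = 0
  2 × 5^5 = 2 × 3125 = 6250
Sum = 2 + 0 + 25 + 250 + 0 + 6250
= 6527


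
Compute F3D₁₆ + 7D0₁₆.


Align and add column by column (LSB to MSB, each column mod 16 with carry):
  0F3D
+ 07D0
  ----
  col 0: D(13) + 0(0) + 0 (carry in) = 13 → D(13), carry out 0
  col 1: 3(3) + D(13) + 0 (carry in) = 16 → 0(0), carry out 1
  col 2: F(15) + 7(7) + 1 (carry in) = 23 → 7(7), carry out 1
  col 3: 0(0) + 0(0) + 1 (carry in) = 1 → 1(1), carry out 0
Reading digits MSB→LSB: 170D
Strip leading zeros: 170D
= 0x170D


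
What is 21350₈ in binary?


Each octal digit → 3 binary bits:
  2 = 010
  1 = 001
  3 = 011
  5 = 101
  0 = 000
Concatenate: 010 001 011 101 000
= 010001011101000


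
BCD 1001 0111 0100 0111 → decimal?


Each 4-bit group → digit:
  1001 → 9
  0111 → 7
  0100 → 4
  0111 → 7
= 9747


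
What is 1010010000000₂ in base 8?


Group into 3-bit groups: 001010010000000
  001 = 1
  010 = 2
  010 = 2
  000 = 0
  000 = 0
= 0o12200


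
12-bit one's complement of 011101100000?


Original: 011101100000
Invert all bits:
  bit 0: 0 → 1
  bit 1: 1 → 0
  bit 2: 1 → 0
  bit 3: 1 → 0
  bit 4: 0 → 1
  bit 5: 1 → 0
  bit 6: 1 → 0
  bit 7: 0 → 1
  bit 8: 0 → 1
  bit 9: 0 → 1
  bit 10: 0 → 1
  bit 11: 0 → 1
= 100010011111


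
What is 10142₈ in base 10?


Positional values:
Position 0: 2 × 8^0 = 2
Position 1: 4 × 8^1 = 32
Position 2: 1 × 8^2 = 64
Position 3: 0 × 8^3 = 0
Position 4: 1 × 8^4 = 4096
Sum = 2 + 32 + 64 + 0 + 4096
= 4194


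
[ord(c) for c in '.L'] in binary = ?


String: '.L'  (2 characters)
Per-character ASCII lookup:
  '.': special character: '.' = 46 → 101110
  'L': uppercase starts at 65: 'L' = 65 + 11 = 76 → 1001100
= 101110 1001100


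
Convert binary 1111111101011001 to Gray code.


Binary: 1111111101011001
Gray code: G = B XOR (B >> 1)
B >> 1 = 0111111110101100
1111111101011001 XOR 0111111110101100:
  1 XOR 0 = 1
  1 XOR 1 = 0
  1 XOR 1 = 0
  1 XOR 1 = 0
  1 XOR 1 = 0
  1 XOR 1 = 0
  1 XOR 1 = 0
  1 XOR 1 = 0
  0 XOR 1 = 1
  1 XOR 0 = 1
  0 XOR 1 = 1
  1 XOR 0 = 1
  1 XOR 1 = 0
  0 XOR 1 = 1
  0 XOR 0 = 0
  1 XOR 0 = 1
= 1000000011110101


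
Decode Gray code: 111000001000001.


Gray code: 111000001000001
MSB stays the same: 1
Each subsequent bit = prev_binary XOR current_gray:
  B[1] = 1 XOR 1 = 0
  B[2] = 0 XOR 1 = 1
  B[3] = 1 XOR 0 = 1
  B[4] = 1 XOR 0 = 1
  B[5] = 1 XOR 0 = 1
  B[6] = 1 XOR 0 = 1
  B[7] = 1 XOR 0 = 1
  B[8] = 1 XOR 1 = 0
  B[9] = 0 XOR 0 = 0
  B[10] = 0 XOR 0 = 0
  B[11] = 0 XOR 0 = 0
  B[12] = 0 XOR 0 = 0
  B[13] = 0 XOR 0 = 0
  B[14] = 0 XOR 1 = 1
= 101111110000001 (24449 decimal)
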